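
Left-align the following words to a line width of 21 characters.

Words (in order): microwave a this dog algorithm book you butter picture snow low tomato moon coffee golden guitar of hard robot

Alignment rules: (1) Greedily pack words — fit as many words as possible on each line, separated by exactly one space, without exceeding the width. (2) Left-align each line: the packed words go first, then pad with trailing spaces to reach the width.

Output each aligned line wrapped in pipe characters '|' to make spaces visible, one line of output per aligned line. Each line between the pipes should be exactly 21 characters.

Line 1: ['microwave', 'a', 'this', 'dog'] (min_width=20, slack=1)
Line 2: ['algorithm', 'book', 'you'] (min_width=18, slack=3)
Line 3: ['butter', 'picture', 'snow'] (min_width=19, slack=2)
Line 4: ['low', 'tomato', 'moon'] (min_width=15, slack=6)
Line 5: ['coffee', 'golden', 'guitar'] (min_width=20, slack=1)
Line 6: ['of', 'hard', 'robot'] (min_width=13, slack=8)

Answer: |microwave a this dog |
|algorithm book you   |
|butter picture snow  |
|low tomato moon      |
|coffee golden guitar |
|of hard robot        |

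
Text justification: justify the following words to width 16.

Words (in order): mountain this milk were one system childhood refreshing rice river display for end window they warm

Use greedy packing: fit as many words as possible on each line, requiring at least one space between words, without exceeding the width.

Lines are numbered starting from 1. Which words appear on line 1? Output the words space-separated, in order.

Answer: mountain this

Derivation:
Line 1: ['mountain', 'this'] (min_width=13, slack=3)
Line 2: ['milk', 'were', 'one'] (min_width=13, slack=3)
Line 3: ['system', 'childhood'] (min_width=16, slack=0)
Line 4: ['refreshing', 'rice'] (min_width=15, slack=1)
Line 5: ['river', 'display'] (min_width=13, slack=3)
Line 6: ['for', 'end', 'window'] (min_width=14, slack=2)
Line 7: ['they', 'warm'] (min_width=9, slack=7)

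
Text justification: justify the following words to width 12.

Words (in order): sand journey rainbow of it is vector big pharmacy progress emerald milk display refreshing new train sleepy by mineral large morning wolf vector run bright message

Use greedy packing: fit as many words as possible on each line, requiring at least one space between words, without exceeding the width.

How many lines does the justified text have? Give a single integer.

Line 1: ['sand', 'journey'] (min_width=12, slack=0)
Line 2: ['rainbow', 'of'] (min_width=10, slack=2)
Line 3: ['it', 'is', 'vector'] (min_width=12, slack=0)
Line 4: ['big', 'pharmacy'] (min_width=12, slack=0)
Line 5: ['progress'] (min_width=8, slack=4)
Line 6: ['emerald', 'milk'] (min_width=12, slack=0)
Line 7: ['display'] (min_width=7, slack=5)
Line 8: ['refreshing'] (min_width=10, slack=2)
Line 9: ['new', 'train'] (min_width=9, slack=3)
Line 10: ['sleepy', 'by'] (min_width=9, slack=3)
Line 11: ['mineral'] (min_width=7, slack=5)
Line 12: ['large'] (min_width=5, slack=7)
Line 13: ['morning', 'wolf'] (min_width=12, slack=0)
Line 14: ['vector', 'run'] (min_width=10, slack=2)
Line 15: ['bright'] (min_width=6, slack=6)
Line 16: ['message'] (min_width=7, slack=5)
Total lines: 16

Answer: 16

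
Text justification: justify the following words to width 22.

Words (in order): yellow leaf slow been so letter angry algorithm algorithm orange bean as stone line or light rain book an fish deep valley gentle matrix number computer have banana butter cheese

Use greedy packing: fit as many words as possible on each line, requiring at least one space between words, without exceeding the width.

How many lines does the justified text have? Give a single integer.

Line 1: ['yellow', 'leaf', 'slow', 'been'] (min_width=21, slack=1)
Line 2: ['so', 'letter', 'angry'] (min_width=15, slack=7)
Line 3: ['algorithm', 'algorithm'] (min_width=19, slack=3)
Line 4: ['orange', 'bean', 'as', 'stone'] (min_width=20, slack=2)
Line 5: ['line', 'or', 'light', 'rain'] (min_width=18, slack=4)
Line 6: ['book', 'an', 'fish', 'deep'] (min_width=17, slack=5)
Line 7: ['valley', 'gentle', 'matrix'] (min_width=20, slack=2)
Line 8: ['number', 'computer', 'have'] (min_width=20, slack=2)
Line 9: ['banana', 'butter', 'cheese'] (min_width=20, slack=2)
Total lines: 9

Answer: 9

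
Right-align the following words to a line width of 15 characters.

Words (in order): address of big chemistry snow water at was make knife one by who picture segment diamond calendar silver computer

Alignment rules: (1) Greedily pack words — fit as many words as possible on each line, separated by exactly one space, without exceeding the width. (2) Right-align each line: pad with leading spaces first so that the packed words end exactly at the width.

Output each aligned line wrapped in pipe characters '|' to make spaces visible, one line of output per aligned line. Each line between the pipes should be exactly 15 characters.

Line 1: ['address', 'of', 'big'] (min_width=14, slack=1)
Line 2: ['chemistry', 'snow'] (min_width=14, slack=1)
Line 3: ['water', 'at', 'was'] (min_width=12, slack=3)
Line 4: ['make', 'knife', 'one'] (min_width=14, slack=1)
Line 5: ['by', 'who', 'picture'] (min_width=14, slack=1)
Line 6: ['segment', 'diamond'] (min_width=15, slack=0)
Line 7: ['calendar', 'silver'] (min_width=15, slack=0)
Line 8: ['computer'] (min_width=8, slack=7)

Answer: | address of big|
| chemistry snow|
|   water at was|
| make knife one|
| by who picture|
|segment diamond|
|calendar silver|
|       computer|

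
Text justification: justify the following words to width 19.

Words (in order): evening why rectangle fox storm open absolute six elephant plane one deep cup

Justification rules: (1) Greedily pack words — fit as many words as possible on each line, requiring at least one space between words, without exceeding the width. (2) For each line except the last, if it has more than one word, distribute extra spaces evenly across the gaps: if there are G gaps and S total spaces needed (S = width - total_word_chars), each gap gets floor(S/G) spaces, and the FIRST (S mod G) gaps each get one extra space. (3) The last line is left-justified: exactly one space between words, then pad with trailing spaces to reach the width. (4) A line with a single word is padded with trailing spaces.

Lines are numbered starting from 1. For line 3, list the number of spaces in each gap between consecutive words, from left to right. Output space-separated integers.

Line 1: ['evening', 'why'] (min_width=11, slack=8)
Line 2: ['rectangle', 'fox', 'storm'] (min_width=19, slack=0)
Line 3: ['open', 'absolute', 'six'] (min_width=17, slack=2)
Line 4: ['elephant', 'plane', 'one'] (min_width=18, slack=1)
Line 5: ['deep', 'cup'] (min_width=8, slack=11)

Answer: 2 2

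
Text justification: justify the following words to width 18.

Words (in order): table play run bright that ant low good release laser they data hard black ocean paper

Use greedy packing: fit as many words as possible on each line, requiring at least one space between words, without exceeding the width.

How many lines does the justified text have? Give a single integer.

Line 1: ['table', 'play', 'run'] (min_width=14, slack=4)
Line 2: ['bright', 'that', 'ant'] (min_width=15, slack=3)
Line 3: ['low', 'good', 'release'] (min_width=16, slack=2)
Line 4: ['laser', 'they', 'data'] (min_width=15, slack=3)
Line 5: ['hard', 'black', 'ocean'] (min_width=16, slack=2)
Line 6: ['paper'] (min_width=5, slack=13)
Total lines: 6

Answer: 6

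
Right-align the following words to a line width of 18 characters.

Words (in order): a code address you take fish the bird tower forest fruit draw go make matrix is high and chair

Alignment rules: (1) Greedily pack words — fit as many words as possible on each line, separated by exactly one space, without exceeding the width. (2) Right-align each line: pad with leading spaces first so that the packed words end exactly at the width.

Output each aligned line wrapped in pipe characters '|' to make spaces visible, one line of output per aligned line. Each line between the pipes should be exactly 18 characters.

Line 1: ['a', 'code', 'address', 'you'] (min_width=18, slack=0)
Line 2: ['take', 'fish', 'the', 'bird'] (min_width=18, slack=0)
Line 3: ['tower', 'forest', 'fruit'] (min_width=18, slack=0)
Line 4: ['draw', 'go', 'make'] (min_width=12, slack=6)
Line 5: ['matrix', 'is', 'high', 'and'] (min_width=18, slack=0)
Line 6: ['chair'] (min_width=5, slack=13)

Answer: |a code address you|
|take fish the bird|
|tower forest fruit|
|      draw go make|
|matrix is high and|
|             chair|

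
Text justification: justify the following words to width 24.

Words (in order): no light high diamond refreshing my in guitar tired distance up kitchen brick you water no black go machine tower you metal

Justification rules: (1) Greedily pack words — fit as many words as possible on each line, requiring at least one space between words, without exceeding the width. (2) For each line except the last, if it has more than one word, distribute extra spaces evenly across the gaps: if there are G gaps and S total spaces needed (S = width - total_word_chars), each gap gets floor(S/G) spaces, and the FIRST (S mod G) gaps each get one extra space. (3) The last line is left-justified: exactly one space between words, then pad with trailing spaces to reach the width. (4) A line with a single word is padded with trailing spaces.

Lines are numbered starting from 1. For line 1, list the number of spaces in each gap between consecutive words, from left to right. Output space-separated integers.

Answer: 2 2 2

Derivation:
Line 1: ['no', 'light', 'high', 'diamond'] (min_width=21, slack=3)
Line 2: ['refreshing', 'my', 'in', 'guitar'] (min_width=23, slack=1)
Line 3: ['tired', 'distance', 'up'] (min_width=17, slack=7)
Line 4: ['kitchen', 'brick', 'you', 'water'] (min_width=23, slack=1)
Line 5: ['no', 'black', 'go', 'machine'] (min_width=19, slack=5)
Line 6: ['tower', 'you', 'metal'] (min_width=15, slack=9)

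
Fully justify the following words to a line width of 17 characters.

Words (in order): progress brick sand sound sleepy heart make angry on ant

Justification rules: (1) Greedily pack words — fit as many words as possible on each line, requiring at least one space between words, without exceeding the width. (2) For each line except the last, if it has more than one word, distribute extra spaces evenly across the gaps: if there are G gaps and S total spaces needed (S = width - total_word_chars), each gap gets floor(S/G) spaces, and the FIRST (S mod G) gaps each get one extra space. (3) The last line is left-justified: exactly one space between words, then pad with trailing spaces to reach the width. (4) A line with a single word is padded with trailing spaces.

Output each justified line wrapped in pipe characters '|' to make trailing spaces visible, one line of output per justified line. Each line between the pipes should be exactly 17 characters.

Line 1: ['progress', 'brick'] (min_width=14, slack=3)
Line 2: ['sand', 'sound', 'sleepy'] (min_width=17, slack=0)
Line 3: ['heart', 'make', 'angry'] (min_width=16, slack=1)
Line 4: ['on', 'ant'] (min_width=6, slack=11)

Answer: |progress    brick|
|sand sound sleepy|
|heart  make angry|
|on ant           |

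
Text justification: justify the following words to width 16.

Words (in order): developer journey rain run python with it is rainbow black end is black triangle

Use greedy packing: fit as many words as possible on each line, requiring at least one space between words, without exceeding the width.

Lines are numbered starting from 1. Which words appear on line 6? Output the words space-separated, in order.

Answer: triangle

Derivation:
Line 1: ['developer'] (min_width=9, slack=7)
Line 2: ['journey', 'rain', 'run'] (min_width=16, slack=0)
Line 3: ['python', 'with', 'it'] (min_width=14, slack=2)
Line 4: ['is', 'rainbow', 'black'] (min_width=16, slack=0)
Line 5: ['end', 'is', 'black'] (min_width=12, slack=4)
Line 6: ['triangle'] (min_width=8, slack=8)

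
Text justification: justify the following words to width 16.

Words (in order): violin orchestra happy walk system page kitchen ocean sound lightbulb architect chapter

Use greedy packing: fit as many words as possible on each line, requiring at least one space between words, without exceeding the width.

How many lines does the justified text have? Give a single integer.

Answer: 7

Derivation:
Line 1: ['violin', 'orchestra'] (min_width=16, slack=0)
Line 2: ['happy', 'walk'] (min_width=10, slack=6)
Line 3: ['system', 'page'] (min_width=11, slack=5)
Line 4: ['kitchen', 'ocean'] (min_width=13, slack=3)
Line 5: ['sound', 'lightbulb'] (min_width=15, slack=1)
Line 6: ['architect'] (min_width=9, slack=7)
Line 7: ['chapter'] (min_width=7, slack=9)
Total lines: 7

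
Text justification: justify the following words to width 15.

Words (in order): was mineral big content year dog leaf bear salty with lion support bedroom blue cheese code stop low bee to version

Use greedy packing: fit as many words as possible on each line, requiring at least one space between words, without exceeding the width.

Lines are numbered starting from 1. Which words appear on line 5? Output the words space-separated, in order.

Line 1: ['was', 'mineral', 'big'] (min_width=15, slack=0)
Line 2: ['content', 'year'] (min_width=12, slack=3)
Line 3: ['dog', 'leaf', 'bear'] (min_width=13, slack=2)
Line 4: ['salty', 'with', 'lion'] (min_width=15, slack=0)
Line 5: ['support', 'bedroom'] (min_width=15, slack=0)
Line 6: ['blue', 'cheese'] (min_width=11, slack=4)
Line 7: ['code', 'stop', 'low'] (min_width=13, slack=2)
Line 8: ['bee', 'to', 'version'] (min_width=14, slack=1)

Answer: support bedroom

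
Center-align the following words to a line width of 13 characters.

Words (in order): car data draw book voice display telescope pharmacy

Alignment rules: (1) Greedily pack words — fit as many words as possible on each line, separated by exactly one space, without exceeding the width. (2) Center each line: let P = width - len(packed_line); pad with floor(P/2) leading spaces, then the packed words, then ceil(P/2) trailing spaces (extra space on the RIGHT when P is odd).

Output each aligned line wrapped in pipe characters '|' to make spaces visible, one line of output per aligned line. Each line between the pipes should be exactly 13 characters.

Answer: |car data draw|
| book voice  |
|   display   |
|  telescope  |
|  pharmacy   |

Derivation:
Line 1: ['car', 'data', 'draw'] (min_width=13, slack=0)
Line 2: ['book', 'voice'] (min_width=10, slack=3)
Line 3: ['display'] (min_width=7, slack=6)
Line 4: ['telescope'] (min_width=9, slack=4)
Line 5: ['pharmacy'] (min_width=8, slack=5)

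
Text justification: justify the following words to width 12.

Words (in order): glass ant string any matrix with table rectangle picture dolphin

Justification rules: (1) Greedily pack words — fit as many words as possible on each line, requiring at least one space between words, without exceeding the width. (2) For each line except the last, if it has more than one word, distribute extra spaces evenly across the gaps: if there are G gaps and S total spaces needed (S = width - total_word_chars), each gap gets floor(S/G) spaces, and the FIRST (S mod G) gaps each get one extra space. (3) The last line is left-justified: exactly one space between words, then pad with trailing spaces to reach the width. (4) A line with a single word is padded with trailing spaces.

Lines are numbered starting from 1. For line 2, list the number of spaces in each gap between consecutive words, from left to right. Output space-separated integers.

Line 1: ['glass', 'ant'] (min_width=9, slack=3)
Line 2: ['string', 'any'] (min_width=10, slack=2)
Line 3: ['matrix', 'with'] (min_width=11, slack=1)
Line 4: ['table'] (min_width=5, slack=7)
Line 5: ['rectangle'] (min_width=9, slack=3)
Line 6: ['picture'] (min_width=7, slack=5)
Line 7: ['dolphin'] (min_width=7, slack=5)

Answer: 3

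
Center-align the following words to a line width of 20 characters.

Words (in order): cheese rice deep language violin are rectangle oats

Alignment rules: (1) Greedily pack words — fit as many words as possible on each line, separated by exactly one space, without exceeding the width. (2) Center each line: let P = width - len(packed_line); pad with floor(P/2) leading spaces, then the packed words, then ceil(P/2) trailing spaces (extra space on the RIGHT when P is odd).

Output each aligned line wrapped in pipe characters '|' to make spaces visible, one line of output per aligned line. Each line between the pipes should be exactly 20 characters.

Answer: |  cheese rice deep  |
|language violin are |
|   rectangle oats   |

Derivation:
Line 1: ['cheese', 'rice', 'deep'] (min_width=16, slack=4)
Line 2: ['language', 'violin', 'are'] (min_width=19, slack=1)
Line 3: ['rectangle', 'oats'] (min_width=14, slack=6)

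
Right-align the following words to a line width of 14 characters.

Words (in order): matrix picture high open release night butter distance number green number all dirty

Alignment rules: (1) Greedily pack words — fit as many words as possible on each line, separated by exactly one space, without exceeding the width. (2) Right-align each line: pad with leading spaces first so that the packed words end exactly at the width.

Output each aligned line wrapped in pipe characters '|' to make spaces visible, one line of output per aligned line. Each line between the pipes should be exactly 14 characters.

Line 1: ['matrix', 'picture'] (min_width=14, slack=0)
Line 2: ['high', 'open'] (min_width=9, slack=5)
Line 3: ['release', 'night'] (min_width=13, slack=1)
Line 4: ['butter'] (min_width=6, slack=8)
Line 5: ['distance'] (min_width=8, slack=6)
Line 6: ['number', 'green'] (min_width=12, slack=2)
Line 7: ['number', 'all'] (min_width=10, slack=4)
Line 8: ['dirty'] (min_width=5, slack=9)

Answer: |matrix picture|
|     high open|
| release night|
|        butter|
|      distance|
|  number green|
|    number all|
|         dirty|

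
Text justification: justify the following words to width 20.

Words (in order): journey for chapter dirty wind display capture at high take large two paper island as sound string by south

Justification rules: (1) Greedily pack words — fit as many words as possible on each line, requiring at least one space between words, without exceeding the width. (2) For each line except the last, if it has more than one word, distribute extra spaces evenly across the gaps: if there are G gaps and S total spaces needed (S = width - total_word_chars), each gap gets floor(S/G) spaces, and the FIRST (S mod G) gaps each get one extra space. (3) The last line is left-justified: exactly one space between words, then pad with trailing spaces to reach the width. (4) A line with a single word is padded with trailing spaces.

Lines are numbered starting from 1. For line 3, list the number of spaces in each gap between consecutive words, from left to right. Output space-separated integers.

Line 1: ['journey', 'for', 'chapter'] (min_width=19, slack=1)
Line 2: ['dirty', 'wind', 'display'] (min_width=18, slack=2)
Line 3: ['capture', 'at', 'high', 'take'] (min_width=20, slack=0)
Line 4: ['large', 'two', 'paper'] (min_width=15, slack=5)
Line 5: ['island', 'as', 'sound'] (min_width=15, slack=5)
Line 6: ['string', 'by', 'south'] (min_width=15, slack=5)

Answer: 1 1 1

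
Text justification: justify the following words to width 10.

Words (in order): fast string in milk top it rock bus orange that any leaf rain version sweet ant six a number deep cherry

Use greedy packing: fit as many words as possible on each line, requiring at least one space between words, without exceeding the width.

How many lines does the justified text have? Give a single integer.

Line 1: ['fast'] (min_width=4, slack=6)
Line 2: ['string', 'in'] (min_width=9, slack=1)
Line 3: ['milk', 'top'] (min_width=8, slack=2)
Line 4: ['it', 'rock'] (min_width=7, slack=3)
Line 5: ['bus', 'orange'] (min_width=10, slack=0)
Line 6: ['that', 'any'] (min_width=8, slack=2)
Line 7: ['leaf', 'rain'] (min_width=9, slack=1)
Line 8: ['version'] (min_width=7, slack=3)
Line 9: ['sweet', 'ant'] (min_width=9, slack=1)
Line 10: ['six', 'a'] (min_width=5, slack=5)
Line 11: ['number'] (min_width=6, slack=4)
Line 12: ['deep'] (min_width=4, slack=6)
Line 13: ['cherry'] (min_width=6, slack=4)
Total lines: 13

Answer: 13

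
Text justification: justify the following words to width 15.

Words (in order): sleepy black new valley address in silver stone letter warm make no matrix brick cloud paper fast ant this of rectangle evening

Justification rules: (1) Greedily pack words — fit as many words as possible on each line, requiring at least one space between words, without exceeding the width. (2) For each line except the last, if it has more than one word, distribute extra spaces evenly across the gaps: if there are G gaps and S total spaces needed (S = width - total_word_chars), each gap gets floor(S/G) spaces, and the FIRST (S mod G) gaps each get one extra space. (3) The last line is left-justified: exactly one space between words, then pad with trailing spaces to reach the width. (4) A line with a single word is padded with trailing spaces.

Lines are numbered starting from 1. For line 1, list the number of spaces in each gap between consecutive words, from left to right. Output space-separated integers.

Answer: 4

Derivation:
Line 1: ['sleepy', 'black'] (min_width=12, slack=3)
Line 2: ['new', 'valley'] (min_width=10, slack=5)
Line 3: ['address', 'in'] (min_width=10, slack=5)
Line 4: ['silver', 'stone'] (min_width=12, slack=3)
Line 5: ['letter', 'warm'] (min_width=11, slack=4)
Line 6: ['make', 'no', 'matrix'] (min_width=14, slack=1)
Line 7: ['brick', 'cloud'] (min_width=11, slack=4)
Line 8: ['paper', 'fast', 'ant'] (min_width=14, slack=1)
Line 9: ['this', 'of'] (min_width=7, slack=8)
Line 10: ['rectangle'] (min_width=9, slack=6)
Line 11: ['evening'] (min_width=7, slack=8)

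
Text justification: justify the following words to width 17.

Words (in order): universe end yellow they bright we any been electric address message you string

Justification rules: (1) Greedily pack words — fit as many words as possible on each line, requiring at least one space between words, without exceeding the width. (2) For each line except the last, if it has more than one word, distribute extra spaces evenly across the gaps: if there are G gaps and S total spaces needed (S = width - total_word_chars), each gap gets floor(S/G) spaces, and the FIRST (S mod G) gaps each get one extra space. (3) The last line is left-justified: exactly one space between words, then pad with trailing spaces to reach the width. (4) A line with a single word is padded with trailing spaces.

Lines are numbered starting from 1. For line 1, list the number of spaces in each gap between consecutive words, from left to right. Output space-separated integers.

Answer: 6

Derivation:
Line 1: ['universe', 'end'] (min_width=12, slack=5)
Line 2: ['yellow', 'they'] (min_width=11, slack=6)
Line 3: ['bright', 'we', 'any'] (min_width=13, slack=4)
Line 4: ['been', 'electric'] (min_width=13, slack=4)
Line 5: ['address', 'message'] (min_width=15, slack=2)
Line 6: ['you', 'string'] (min_width=10, slack=7)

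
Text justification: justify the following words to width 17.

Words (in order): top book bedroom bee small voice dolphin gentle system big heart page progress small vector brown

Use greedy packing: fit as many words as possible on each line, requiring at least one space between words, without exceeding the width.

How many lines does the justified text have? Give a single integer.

Answer: 7

Derivation:
Line 1: ['top', 'book', 'bedroom'] (min_width=16, slack=1)
Line 2: ['bee', 'small', 'voice'] (min_width=15, slack=2)
Line 3: ['dolphin', 'gentle'] (min_width=14, slack=3)
Line 4: ['system', 'big', 'heart'] (min_width=16, slack=1)
Line 5: ['page', 'progress'] (min_width=13, slack=4)
Line 6: ['small', 'vector'] (min_width=12, slack=5)
Line 7: ['brown'] (min_width=5, slack=12)
Total lines: 7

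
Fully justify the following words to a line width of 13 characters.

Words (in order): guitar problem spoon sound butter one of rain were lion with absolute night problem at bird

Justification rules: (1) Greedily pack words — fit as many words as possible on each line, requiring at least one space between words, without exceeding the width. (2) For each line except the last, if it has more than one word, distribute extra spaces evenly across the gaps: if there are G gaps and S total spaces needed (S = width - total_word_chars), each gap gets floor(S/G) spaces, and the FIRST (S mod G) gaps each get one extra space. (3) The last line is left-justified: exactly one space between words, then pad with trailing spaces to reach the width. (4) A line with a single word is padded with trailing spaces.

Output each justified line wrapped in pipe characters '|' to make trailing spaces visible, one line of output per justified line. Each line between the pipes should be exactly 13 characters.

Line 1: ['guitar'] (min_width=6, slack=7)
Line 2: ['problem', 'spoon'] (min_width=13, slack=0)
Line 3: ['sound', 'butter'] (min_width=12, slack=1)
Line 4: ['one', 'of', 'rain'] (min_width=11, slack=2)
Line 5: ['were', 'lion'] (min_width=9, slack=4)
Line 6: ['with', 'absolute'] (min_width=13, slack=0)
Line 7: ['night', 'problem'] (min_width=13, slack=0)
Line 8: ['at', 'bird'] (min_width=7, slack=6)

Answer: |guitar       |
|problem spoon|
|sound  butter|
|one  of  rain|
|were     lion|
|with absolute|
|night problem|
|at bird      |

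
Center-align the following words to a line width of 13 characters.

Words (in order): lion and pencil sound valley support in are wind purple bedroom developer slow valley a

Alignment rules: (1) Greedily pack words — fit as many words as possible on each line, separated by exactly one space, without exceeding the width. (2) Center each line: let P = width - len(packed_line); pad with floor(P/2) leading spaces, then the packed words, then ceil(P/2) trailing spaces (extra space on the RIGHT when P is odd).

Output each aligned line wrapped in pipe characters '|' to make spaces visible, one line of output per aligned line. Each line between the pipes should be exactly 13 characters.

Line 1: ['lion', 'and'] (min_width=8, slack=5)
Line 2: ['pencil', 'sound'] (min_width=12, slack=1)
Line 3: ['valley'] (min_width=6, slack=7)
Line 4: ['support', 'in'] (min_width=10, slack=3)
Line 5: ['are', 'wind'] (min_width=8, slack=5)
Line 6: ['purple'] (min_width=6, slack=7)
Line 7: ['bedroom'] (min_width=7, slack=6)
Line 8: ['developer'] (min_width=9, slack=4)
Line 9: ['slow', 'valley', 'a'] (min_width=13, slack=0)

Answer: |  lion and   |
|pencil sound |
|   valley    |
| support in  |
|  are wind   |
|   purple    |
|   bedroom   |
|  developer  |
|slow valley a|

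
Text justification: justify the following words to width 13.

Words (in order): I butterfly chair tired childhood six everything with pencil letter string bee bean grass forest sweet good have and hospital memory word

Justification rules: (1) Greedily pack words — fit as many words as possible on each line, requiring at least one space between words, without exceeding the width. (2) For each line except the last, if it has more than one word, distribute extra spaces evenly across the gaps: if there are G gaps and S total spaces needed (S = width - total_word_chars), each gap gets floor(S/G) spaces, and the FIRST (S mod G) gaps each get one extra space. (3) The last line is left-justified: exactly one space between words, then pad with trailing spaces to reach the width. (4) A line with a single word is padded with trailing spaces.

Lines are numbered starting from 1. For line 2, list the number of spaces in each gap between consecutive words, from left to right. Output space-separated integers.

Line 1: ['I', 'butterfly'] (min_width=11, slack=2)
Line 2: ['chair', 'tired'] (min_width=11, slack=2)
Line 3: ['childhood', 'six'] (min_width=13, slack=0)
Line 4: ['everything'] (min_width=10, slack=3)
Line 5: ['with', 'pencil'] (min_width=11, slack=2)
Line 6: ['letter', 'string'] (min_width=13, slack=0)
Line 7: ['bee', 'bean'] (min_width=8, slack=5)
Line 8: ['grass', 'forest'] (min_width=12, slack=1)
Line 9: ['sweet', 'good'] (min_width=10, slack=3)
Line 10: ['have', 'and'] (min_width=8, slack=5)
Line 11: ['hospital'] (min_width=8, slack=5)
Line 12: ['memory', 'word'] (min_width=11, slack=2)

Answer: 3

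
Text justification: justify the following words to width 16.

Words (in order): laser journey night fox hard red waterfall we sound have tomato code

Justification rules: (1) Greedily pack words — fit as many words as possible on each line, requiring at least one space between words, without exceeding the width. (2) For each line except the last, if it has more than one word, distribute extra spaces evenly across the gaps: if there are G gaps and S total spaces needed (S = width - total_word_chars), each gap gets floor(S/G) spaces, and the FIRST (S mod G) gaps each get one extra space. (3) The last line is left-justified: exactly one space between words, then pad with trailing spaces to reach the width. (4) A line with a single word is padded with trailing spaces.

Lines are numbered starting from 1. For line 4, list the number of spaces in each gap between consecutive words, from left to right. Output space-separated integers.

Line 1: ['laser', 'journey'] (min_width=13, slack=3)
Line 2: ['night', 'fox', 'hard'] (min_width=14, slack=2)
Line 3: ['red', 'waterfall', 'we'] (min_width=16, slack=0)
Line 4: ['sound', 'have'] (min_width=10, slack=6)
Line 5: ['tomato', 'code'] (min_width=11, slack=5)

Answer: 7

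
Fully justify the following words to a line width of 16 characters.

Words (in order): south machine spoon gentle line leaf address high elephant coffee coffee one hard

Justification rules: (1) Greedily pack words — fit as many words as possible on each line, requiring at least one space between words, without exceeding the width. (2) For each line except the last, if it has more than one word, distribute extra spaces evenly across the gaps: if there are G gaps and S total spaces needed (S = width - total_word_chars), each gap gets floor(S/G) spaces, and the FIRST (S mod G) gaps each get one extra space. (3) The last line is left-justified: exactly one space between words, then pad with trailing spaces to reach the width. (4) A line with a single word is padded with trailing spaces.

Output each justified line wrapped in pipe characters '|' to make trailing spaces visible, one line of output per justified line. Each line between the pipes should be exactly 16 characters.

Line 1: ['south', 'machine'] (min_width=13, slack=3)
Line 2: ['spoon', 'gentle'] (min_width=12, slack=4)
Line 3: ['line', 'leaf'] (min_width=9, slack=7)
Line 4: ['address', 'high'] (min_width=12, slack=4)
Line 5: ['elephant', 'coffee'] (min_width=15, slack=1)
Line 6: ['coffee', 'one', 'hard'] (min_width=15, slack=1)

Answer: |south    machine|
|spoon     gentle|
|line        leaf|
|address     high|
|elephant  coffee|
|coffee one hard |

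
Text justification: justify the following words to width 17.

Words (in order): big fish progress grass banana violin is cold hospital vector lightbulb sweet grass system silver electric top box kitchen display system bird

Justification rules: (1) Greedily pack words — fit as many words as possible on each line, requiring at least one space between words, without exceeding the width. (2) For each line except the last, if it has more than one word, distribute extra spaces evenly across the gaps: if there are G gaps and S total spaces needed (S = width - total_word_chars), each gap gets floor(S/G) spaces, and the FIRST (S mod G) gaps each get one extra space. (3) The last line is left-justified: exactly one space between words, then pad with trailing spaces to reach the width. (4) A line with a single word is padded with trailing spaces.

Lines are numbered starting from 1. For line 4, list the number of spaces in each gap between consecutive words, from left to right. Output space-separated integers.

Line 1: ['big', 'fish', 'progress'] (min_width=17, slack=0)
Line 2: ['grass', 'banana'] (min_width=12, slack=5)
Line 3: ['violin', 'is', 'cold'] (min_width=14, slack=3)
Line 4: ['hospital', 'vector'] (min_width=15, slack=2)
Line 5: ['lightbulb', 'sweet'] (min_width=15, slack=2)
Line 6: ['grass', 'system'] (min_width=12, slack=5)
Line 7: ['silver', 'electric'] (min_width=15, slack=2)
Line 8: ['top', 'box', 'kitchen'] (min_width=15, slack=2)
Line 9: ['display', 'system'] (min_width=14, slack=3)
Line 10: ['bird'] (min_width=4, slack=13)

Answer: 3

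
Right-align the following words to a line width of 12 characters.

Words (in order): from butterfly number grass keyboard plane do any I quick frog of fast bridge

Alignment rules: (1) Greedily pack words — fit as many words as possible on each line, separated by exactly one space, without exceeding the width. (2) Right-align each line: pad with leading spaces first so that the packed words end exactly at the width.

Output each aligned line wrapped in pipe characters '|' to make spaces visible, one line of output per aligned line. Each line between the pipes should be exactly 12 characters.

Answer: |        from|
|   butterfly|
|number grass|
|    keyboard|
|plane do any|
|I quick frog|
|     of fast|
|      bridge|

Derivation:
Line 1: ['from'] (min_width=4, slack=8)
Line 2: ['butterfly'] (min_width=9, slack=3)
Line 3: ['number', 'grass'] (min_width=12, slack=0)
Line 4: ['keyboard'] (min_width=8, slack=4)
Line 5: ['plane', 'do', 'any'] (min_width=12, slack=0)
Line 6: ['I', 'quick', 'frog'] (min_width=12, slack=0)
Line 7: ['of', 'fast'] (min_width=7, slack=5)
Line 8: ['bridge'] (min_width=6, slack=6)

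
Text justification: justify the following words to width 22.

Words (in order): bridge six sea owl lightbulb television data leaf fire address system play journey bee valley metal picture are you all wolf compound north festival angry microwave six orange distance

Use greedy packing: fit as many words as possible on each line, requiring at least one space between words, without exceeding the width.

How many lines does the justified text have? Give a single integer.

Answer: 10

Derivation:
Line 1: ['bridge', 'six', 'sea', 'owl'] (min_width=18, slack=4)
Line 2: ['lightbulb', 'television'] (min_width=20, slack=2)
Line 3: ['data', 'leaf', 'fire', 'address'] (min_width=22, slack=0)
Line 4: ['system', 'play', 'journey'] (min_width=19, slack=3)
Line 5: ['bee', 'valley', 'metal'] (min_width=16, slack=6)
Line 6: ['picture', 'are', 'you', 'all'] (min_width=19, slack=3)
Line 7: ['wolf', 'compound', 'north'] (min_width=19, slack=3)
Line 8: ['festival', 'angry'] (min_width=14, slack=8)
Line 9: ['microwave', 'six', 'orange'] (min_width=20, slack=2)
Line 10: ['distance'] (min_width=8, slack=14)
Total lines: 10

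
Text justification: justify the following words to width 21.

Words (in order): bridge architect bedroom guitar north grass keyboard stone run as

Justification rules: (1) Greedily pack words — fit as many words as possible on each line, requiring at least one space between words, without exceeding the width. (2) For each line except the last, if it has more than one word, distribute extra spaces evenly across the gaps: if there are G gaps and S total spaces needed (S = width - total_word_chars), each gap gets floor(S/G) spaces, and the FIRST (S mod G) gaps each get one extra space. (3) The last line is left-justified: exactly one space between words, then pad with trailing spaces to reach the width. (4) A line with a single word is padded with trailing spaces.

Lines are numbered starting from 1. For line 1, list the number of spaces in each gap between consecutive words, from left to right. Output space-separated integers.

Line 1: ['bridge', 'architect'] (min_width=16, slack=5)
Line 2: ['bedroom', 'guitar', 'north'] (min_width=20, slack=1)
Line 3: ['grass', 'keyboard', 'stone'] (min_width=20, slack=1)
Line 4: ['run', 'as'] (min_width=6, slack=15)

Answer: 6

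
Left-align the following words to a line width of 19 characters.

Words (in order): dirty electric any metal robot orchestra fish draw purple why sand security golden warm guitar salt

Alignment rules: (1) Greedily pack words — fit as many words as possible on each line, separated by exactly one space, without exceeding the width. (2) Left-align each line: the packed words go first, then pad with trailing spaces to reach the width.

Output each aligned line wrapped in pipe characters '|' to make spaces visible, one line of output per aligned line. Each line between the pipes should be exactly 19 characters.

Answer: |dirty electric any |
|metal robot        |
|orchestra fish draw|
|purple why sand    |
|security golden    |
|warm guitar salt   |

Derivation:
Line 1: ['dirty', 'electric', 'any'] (min_width=18, slack=1)
Line 2: ['metal', 'robot'] (min_width=11, slack=8)
Line 3: ['orchestra', 'fish', 'draw'] (min_width=19, slack=0)
Line 4: ['purple', 'why', 'sand'] (min_width=15, slack=4)
Line 5: ['security', 'golden'] (min_width=15, slack=4)
Line 6: ['warm', 'guitar', 'salt'] (min_width=16, slack=3)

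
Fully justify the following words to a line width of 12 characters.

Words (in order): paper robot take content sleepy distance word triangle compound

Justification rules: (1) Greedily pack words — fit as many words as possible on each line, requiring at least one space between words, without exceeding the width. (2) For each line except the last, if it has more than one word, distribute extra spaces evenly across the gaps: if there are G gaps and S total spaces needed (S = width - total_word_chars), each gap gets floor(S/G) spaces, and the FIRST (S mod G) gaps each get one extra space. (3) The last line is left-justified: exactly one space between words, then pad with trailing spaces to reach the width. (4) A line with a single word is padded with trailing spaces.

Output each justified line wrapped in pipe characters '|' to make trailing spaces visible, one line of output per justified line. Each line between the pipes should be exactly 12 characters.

Answer: |paper  robot|
|take content|
|sleepy      |
|distance    |
|word        |
|triangle    |
|compound    |

Derivation:
Line 1: ['paper', 'robot'] (min_width=11, slack=1)
Line 2: ['take', 'content'] (min_width=12, slack=0)
Line 3: ['sleepy'] (min_width=6, slack=6)
Line 4: ['distance'] (min_width=8, slack=4)
Line 5: ['word'] (min_width=4, slack=8)
Line 6: ['triangle'] (min_width=8, slack=4)
Line 7: ['compound'] (min_width=8, slack=4)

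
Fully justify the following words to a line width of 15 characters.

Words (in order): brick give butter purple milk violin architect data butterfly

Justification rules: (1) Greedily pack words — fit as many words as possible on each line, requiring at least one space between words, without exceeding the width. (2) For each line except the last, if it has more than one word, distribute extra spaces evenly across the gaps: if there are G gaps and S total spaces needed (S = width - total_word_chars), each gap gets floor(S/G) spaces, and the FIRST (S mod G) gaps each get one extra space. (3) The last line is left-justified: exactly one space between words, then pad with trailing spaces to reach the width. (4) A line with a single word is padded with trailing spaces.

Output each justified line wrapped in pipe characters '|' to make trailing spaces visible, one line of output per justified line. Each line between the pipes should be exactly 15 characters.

Answer: |brick      give|
|butter   purple|
|milk     violin|
|architect  data|
|butterfly      |

Derivation:
Line 1: ['brick', 'give'] (min_width=10, slack=5)
Line 2: ['butter', 'purple'] (min_width=13, slack=2)
Line 3: ['milk', 'violin'] (min_width=11, slack=4)
Line 4: ['architect', 'data'] (min_width=14, slack=1)
Line 5: ['butterfly'] (min_width=9, slack=6)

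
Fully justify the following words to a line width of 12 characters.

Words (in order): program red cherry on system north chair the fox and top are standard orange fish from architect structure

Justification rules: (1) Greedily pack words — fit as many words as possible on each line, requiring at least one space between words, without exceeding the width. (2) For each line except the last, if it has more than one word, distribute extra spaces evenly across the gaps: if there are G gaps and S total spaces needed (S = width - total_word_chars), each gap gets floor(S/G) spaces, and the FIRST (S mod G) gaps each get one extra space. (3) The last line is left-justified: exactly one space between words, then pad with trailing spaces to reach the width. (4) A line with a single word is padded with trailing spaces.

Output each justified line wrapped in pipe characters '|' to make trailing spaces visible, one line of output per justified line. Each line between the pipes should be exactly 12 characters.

Line 1: ['program', 'red'] (min_width=11, slack=1)
Line 2: ['cherry', 'on'] (min_width=9, slack=3)
Line 3: ['system', 'north'] (min_width=12, slack=0)
Line 4: ['chair', 'the'] (min_width=9, slack=3)
Line 5: ['fox', 'and', 'top'] (min_width=11, slack=1)
Line 6: ['are', 'standard'] (min_width=12, slack=0)
Line 7: ['orange', 'fish'] (min_width=11, slack=1)
Line 8: ['from'] (min_width=4, slack=8)
Line 9: ['architect'] (min_width=9, slack=3)
Line 10: ['structure'] (min_width=9, slack=3)

Answer: |program  red|
|cherry    on|
|system north|
|chair    the|
|fox  and top|
|are standard|
|orange  fish|
|from        |
|architect   |
|structure   |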